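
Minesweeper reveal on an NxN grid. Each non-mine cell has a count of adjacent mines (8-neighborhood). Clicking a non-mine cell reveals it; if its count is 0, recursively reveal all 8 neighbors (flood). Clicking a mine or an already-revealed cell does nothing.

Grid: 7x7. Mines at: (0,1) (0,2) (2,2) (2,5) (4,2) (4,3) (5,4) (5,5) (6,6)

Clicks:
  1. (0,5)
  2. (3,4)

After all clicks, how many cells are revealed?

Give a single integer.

Click 1 (0,5) count=0: revealed 8 new [(0,3) (0,4) (0,5) (0,6) (1,3) (1,4) (1,5) (1,6)] -> total=8
Click 2 (3,4) count=2: revealed 1 new [(3,4)] -> total=9

Answer: 9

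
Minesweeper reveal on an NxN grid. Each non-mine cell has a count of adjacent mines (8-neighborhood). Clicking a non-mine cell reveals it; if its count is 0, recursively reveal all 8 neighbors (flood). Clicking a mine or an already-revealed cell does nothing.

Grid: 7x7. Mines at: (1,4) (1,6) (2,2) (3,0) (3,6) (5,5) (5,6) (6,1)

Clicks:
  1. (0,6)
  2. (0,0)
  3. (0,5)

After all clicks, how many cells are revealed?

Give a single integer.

Answer: 12

Derivation:
Click 1 (0,6) count=1: revealed 1 new [(0,6)] -> total=1
Click 2 (0,0) count=0: revealed 10 new [(0,0) (0,1) (0,2) (0,3) (1,0) (1,1) (1,2) (1,3) (2,0) (2,1)] -> total=11
Click 3 (0,5) count=2: revealed 1 new [(0,5)] -> total=12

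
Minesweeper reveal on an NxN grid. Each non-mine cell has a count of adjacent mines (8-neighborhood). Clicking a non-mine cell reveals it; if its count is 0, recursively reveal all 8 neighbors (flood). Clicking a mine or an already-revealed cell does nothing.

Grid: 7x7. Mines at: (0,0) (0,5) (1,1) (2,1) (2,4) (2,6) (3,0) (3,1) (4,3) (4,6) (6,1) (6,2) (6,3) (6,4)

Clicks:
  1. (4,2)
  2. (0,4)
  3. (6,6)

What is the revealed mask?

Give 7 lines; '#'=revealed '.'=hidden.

Click 1 (4,2) count=2: revealed 1 new [(4,2)] -> total=1
Click 2 (0,4) count=1: revealed 1 new [(0,4)] -> total=2
Click 3 (6,6) count=0: revealed 4 new [(5,5) (5,6) (6,5) (6,6)] -> total=6

Answer: ....#..
.......
.......
.......
..#....
.....##
.....##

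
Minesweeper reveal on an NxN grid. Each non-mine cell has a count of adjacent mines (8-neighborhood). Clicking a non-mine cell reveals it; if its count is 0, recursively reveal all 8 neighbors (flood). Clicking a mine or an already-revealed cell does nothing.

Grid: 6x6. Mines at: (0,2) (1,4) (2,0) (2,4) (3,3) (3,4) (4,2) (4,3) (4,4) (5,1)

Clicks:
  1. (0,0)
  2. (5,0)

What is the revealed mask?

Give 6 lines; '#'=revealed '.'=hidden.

Click 1 (0,0) count=0: revealed 4 new [(0,0) (0,1) (1,0) (1,1)] -> total=4
Click 2 (5,0) count=1: revealed 1 new [(5,0)] -> total=5

Answer: ##....
##....
......
......
......
#.....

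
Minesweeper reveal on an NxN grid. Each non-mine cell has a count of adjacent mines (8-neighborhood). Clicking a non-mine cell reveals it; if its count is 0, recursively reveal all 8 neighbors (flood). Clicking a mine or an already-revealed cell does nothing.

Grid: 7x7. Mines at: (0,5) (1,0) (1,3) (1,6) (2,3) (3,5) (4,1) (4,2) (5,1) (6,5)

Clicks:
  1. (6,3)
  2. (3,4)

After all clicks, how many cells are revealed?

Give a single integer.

Answer: 7

Derivation:
Click 1 (6,3) count=0: revealed 6 new [(5,2) (5,3) (5,4) (6,2) (6,3) (6,4)] -> total=6
Click 2 (3,4) count=2: revealed 1 new [(3,4)] -> total=7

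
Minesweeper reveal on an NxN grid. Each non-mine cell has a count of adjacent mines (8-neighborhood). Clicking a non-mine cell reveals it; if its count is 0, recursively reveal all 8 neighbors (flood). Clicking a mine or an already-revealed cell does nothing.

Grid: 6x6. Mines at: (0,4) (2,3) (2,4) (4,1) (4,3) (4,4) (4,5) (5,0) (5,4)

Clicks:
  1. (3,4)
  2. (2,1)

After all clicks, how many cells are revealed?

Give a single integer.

Click 1 (3,4) count=5: revealed 1 new [(3,4)] -> total=1
Click 2 (2,1) count=0: revealed 14 new [(0,0) (0,1) (0,2) (0,3) (1,0) (1,1) (1,2) (1,3) (2,0) (2,1) (2,2) (3,0) (3,1) (3,2)] -> total=15

Answer: 15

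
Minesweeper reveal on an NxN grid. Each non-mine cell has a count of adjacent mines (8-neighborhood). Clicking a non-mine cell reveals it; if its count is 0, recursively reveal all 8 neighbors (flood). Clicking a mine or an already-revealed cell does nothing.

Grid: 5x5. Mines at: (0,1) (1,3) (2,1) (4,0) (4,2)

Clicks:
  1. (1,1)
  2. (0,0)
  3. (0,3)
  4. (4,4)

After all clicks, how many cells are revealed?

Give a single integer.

Answer: 9

Derivation:
Click 1 (1,1) count=2: revealed 1 new [(1,1)] -> total=1
Click 2 (0,0) count=1: revealed 1 new [(0,0)] -> total=2
Click 3 (0,3) count=1: revealed 1 new [(0,3)] -> total=3
Click 4 (4,4) count=0: revealed 6 new [(2,3) (2,4) (3,3) (3,4) (4,3) (4,4)] -> total=9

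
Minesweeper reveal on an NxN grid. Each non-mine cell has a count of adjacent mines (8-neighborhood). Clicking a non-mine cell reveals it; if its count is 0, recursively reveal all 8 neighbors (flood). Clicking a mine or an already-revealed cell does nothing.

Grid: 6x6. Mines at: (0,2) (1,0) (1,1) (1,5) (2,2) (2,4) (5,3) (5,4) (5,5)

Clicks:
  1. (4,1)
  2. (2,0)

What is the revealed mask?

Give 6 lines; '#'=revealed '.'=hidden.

Click 1 (4,1) count=0: revealed 11 new [(2,0) (2,1) (3,0) (3,1) (3,2) (4,0) (4,1) (4,2) (5,0) (5,1) (5,2)] -> total=11
Click 2 (2,0) count=2: revealed 0 new [(none)] -> total=11

Answer: ......
......
##....
###...
###...
###...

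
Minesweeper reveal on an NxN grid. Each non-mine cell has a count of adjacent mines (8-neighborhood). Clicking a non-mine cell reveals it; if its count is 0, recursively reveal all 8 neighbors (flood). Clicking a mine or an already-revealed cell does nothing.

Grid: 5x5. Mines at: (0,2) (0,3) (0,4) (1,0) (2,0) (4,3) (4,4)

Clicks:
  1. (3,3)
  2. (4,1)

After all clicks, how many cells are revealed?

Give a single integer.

Click 1 (3,3) count=2: revealed 1 new [(3,3)] -> total=1
Click 2 (4,1) count=0: revealed 6 new [(3,0) (3,1) (3,2) (4,0) (4,1) (4,2)] -> total=7

Answer: 7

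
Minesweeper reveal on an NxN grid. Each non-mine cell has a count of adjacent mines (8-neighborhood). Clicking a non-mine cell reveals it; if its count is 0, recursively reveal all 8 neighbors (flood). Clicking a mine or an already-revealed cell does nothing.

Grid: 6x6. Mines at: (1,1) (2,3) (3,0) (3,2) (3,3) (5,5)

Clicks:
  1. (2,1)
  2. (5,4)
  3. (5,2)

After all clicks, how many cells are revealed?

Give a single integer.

Click 1 (2,1) count=3: revealed 1 new [(2,1)] -> total=1
Click 2 (5,4) count=1: revealed 1 new [(5,4)] -> total=2
Click 3 (5,2) count=0: revealed 9 new [(4,0) (4,1) (4,2) (4,3) (4,4) (5,0) (5,1) (5,2) (5,3)] -> total=11

Answer: 11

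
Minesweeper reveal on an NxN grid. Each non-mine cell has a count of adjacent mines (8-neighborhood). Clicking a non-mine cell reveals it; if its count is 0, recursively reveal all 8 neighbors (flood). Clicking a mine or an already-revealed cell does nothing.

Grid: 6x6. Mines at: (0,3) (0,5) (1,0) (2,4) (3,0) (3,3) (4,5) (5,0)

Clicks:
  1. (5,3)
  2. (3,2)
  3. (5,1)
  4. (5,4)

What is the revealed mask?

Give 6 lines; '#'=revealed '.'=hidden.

Click 1 (5,3) count=0: revealed 8 new [(4,1) (4,2) (4,3) (4,4) (5,1) (5,2) (5,3) (5,4)] -> total=8
Click 2 (3,2) count=1: revealed 1 new [(3,2)] -> total=9
Click 3 (5,1) count=1: revealed 0 new [(none)] -> total=9
Click 4 (5,4) count=1: revealed 0 new [(none)] -> total=9

Answer: ......
......
......
..#...
.####.
.####.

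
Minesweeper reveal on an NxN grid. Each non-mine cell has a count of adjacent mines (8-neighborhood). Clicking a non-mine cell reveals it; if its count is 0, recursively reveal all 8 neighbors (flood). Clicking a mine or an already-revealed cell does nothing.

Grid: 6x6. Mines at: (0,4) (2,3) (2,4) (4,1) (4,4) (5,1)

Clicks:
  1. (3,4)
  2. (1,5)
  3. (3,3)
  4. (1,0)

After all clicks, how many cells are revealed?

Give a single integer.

Answer: 17

Derivation:
Click 1 (3,4) count=3: revealed 1 new [(3,4)] -> total=1
Click 2 (1,5) count=2: revealed 1 new [(1,5)] -> total=2
Click 3 (3,3) count=3: revealed 1 new [(3,3)] -> total=3
Click 4 (1,0) count=0: revealed 14 new [(0,0) (0,1) (0,2) (0,3) (1,0) (1,1) (1,2) (1,3) (2,0) (2,1) (2,2) (3,0) (3,1) (3,2)] -> total=17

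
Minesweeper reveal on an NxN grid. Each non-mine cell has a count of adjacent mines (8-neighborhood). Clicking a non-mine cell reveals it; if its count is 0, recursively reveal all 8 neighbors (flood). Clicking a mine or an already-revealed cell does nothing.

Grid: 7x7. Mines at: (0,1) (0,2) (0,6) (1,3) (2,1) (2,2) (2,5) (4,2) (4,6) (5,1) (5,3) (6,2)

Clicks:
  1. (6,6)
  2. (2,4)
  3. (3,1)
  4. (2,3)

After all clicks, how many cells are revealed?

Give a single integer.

Click 1 (6,6) count=0: revealed 6 new [(5,4) (5,5) (5,6) (6,4) (6,5) (6,6)] -> total=6
Click 2 (2,4) count=2: revealed 1 new [(2,4)] -> total=7
Click 3 (3,1) count=3: revealed 1 new [(3,1)] -> total=8
Click 4 (2,3) count=2: revealed 1 new [(2,3)] -> total=9

Answer: 9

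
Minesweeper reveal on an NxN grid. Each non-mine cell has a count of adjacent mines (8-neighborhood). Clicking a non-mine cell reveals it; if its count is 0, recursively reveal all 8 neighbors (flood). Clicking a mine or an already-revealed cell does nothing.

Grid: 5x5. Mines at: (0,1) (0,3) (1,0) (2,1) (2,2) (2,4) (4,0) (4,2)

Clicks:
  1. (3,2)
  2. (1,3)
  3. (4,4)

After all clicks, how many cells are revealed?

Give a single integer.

Answer: 6

Derivation:
Click 1 (3,2) count=3: revealed 1 new [(3,2)] -> total=1
Click 2 (1,3) count=3: revealed 1 new [(1,3)] -> total=2
Click 3 (4,4) count=0: revealed 4 new [(3,3) (3,4) (4,3) (4,4)] -> total=6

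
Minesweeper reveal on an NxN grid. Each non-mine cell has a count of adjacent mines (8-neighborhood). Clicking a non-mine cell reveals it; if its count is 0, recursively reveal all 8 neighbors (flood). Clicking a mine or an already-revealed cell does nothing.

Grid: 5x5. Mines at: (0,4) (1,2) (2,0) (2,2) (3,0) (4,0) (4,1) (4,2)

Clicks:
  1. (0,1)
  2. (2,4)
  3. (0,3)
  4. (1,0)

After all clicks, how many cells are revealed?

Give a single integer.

Answer: 11

Derivation:
Click 1 (0,1) count=1: revealed 1 new [(0,1)] -> total=1
Click 2 (2,4) count=0: revealed 8 new [(1,3) (1,4) (2,3) (2,4) (3,3) (3,4) (4,3) (4,4)] -> total=9
Click 3 (0,3) count=2: revealed 1 new [(0,3)] -> total=10
Click 4 (1,0) count=1: revealed 1 new [(1,0)] -> total=11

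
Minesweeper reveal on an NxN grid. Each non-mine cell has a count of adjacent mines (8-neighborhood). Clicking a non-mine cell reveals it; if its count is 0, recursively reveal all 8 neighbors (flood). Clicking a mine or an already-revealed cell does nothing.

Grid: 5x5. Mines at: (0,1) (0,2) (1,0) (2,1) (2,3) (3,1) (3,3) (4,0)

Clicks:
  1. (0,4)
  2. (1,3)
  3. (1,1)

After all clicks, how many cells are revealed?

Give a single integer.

Click 1 (0,4) count=0: revealed 4 new [(0,3) (0,4) (1,3) (1,4)] -> total=4
Click 2 (1,3) count=2: revealed 0 new [(none)] -> total=4
Click 3 (1,1) count=4: revealed 1 new [(1,1)] -> total=5

Answer: 5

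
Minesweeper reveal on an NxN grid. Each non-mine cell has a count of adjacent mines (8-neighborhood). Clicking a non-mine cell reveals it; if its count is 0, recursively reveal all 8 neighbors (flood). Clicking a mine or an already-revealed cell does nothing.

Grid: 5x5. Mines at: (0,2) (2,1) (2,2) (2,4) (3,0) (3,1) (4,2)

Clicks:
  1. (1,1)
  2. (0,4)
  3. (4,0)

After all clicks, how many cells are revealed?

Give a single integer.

Answer: 6

Derivation:
Click 1 (1,1) count=3: revealed 1 new [(1,1)] -> total=1
Click 2 (0,4) count=0: revealed 4 new [(0,3) (0,4) (1,3) (1,4)] -> total=5
Click 3 (4,0) count=2: revealed 1 new [(4,0)] -> total=6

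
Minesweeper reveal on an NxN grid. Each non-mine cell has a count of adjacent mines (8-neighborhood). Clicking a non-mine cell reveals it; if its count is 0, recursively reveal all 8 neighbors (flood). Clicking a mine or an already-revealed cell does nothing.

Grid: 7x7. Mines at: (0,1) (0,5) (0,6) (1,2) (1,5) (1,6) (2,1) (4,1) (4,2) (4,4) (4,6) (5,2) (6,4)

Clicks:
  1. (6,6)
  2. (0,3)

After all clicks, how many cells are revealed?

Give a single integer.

Click 1 (6,6) count=0: revealed 4 new [(5,5) (5,6) (6,5) (6,6)] -> total=4
Click 2 (0,3) count=1: revealed 1 new [(0,3)] -> total=5

Answer: 5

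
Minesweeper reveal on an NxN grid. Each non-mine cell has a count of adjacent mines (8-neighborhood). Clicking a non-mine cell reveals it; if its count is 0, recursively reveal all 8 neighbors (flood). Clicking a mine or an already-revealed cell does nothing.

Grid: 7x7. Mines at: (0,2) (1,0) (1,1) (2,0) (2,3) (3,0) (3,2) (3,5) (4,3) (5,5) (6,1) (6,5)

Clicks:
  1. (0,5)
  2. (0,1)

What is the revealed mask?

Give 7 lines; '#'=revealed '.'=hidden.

Click 1 (0,5) count=0: revealed 11 new [(0,3) (0,4) (0,5) (0,6) (1,3) (1,4) (1,5) (1,6) (2,4) (2,5) (2,6)] -> total=11
Click 2 (0,1) count=3: revealed 1 new [(0,1)] -> total=12

Answer: .#.####
...####
....###
.......
.......
.......
.......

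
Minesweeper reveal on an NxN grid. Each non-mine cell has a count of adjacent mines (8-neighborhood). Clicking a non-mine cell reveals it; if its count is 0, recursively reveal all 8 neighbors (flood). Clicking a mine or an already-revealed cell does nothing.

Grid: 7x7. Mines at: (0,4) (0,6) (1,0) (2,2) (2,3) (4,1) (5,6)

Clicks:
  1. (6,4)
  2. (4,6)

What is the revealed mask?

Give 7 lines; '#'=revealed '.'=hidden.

Answer: .......
....###
....###
..#####
..#####
######.
######.

Derivation:
Click 1 (6,4) count=0: revealed 28 new [(1,4) (1,5) (1,6) (2,4) (2,5) (2,6) (3,2) (3,3) (3,4) (3,5) (3,6) (4,2) (4,3) (4,4) (4,5) (4,6) (5,0) (5,1) (5,2) (5,3) (5,4) (5,5) (6,0) (6,1) (6,2) (6,3) (6,4) (6,5)] -> total=28
Click 2 (4,6) count=1: revealed 0 new [(none)] -> total=28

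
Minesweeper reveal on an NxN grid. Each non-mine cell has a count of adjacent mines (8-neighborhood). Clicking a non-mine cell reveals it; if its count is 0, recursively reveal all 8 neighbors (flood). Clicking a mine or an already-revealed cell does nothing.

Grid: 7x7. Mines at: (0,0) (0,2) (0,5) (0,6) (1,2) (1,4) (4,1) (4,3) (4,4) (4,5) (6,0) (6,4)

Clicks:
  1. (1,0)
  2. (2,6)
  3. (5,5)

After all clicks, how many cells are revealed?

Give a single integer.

Answer: 8

Derivation:
Click 1 (1,0) count=1: revealed 1 new [(1,0)] -> total=1
Click 2 (2,6) count=0: revealed 6 new [(1,5) (1,6) (2,5) (2,6) (3,5) (3,6)] -> total=7
Click 3 (5,5) count=3: revealed 1 new [(5,5)] -> total=8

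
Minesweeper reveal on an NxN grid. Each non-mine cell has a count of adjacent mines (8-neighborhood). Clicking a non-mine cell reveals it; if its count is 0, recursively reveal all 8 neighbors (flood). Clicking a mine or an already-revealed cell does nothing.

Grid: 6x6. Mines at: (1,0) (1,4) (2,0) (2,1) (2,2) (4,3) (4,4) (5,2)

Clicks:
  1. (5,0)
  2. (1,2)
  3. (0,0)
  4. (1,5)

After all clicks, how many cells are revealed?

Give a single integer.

Answer: 9

Derivation:
Click 1 (5,0) count=0: revealed 6 new [(3,0) (3,1) (4,0) (4,1) (5,0) (5,1)] -> total=6
Click 2 (1,2) count=2: revealed 1 new [(1,2)] -> total=7
Click 3 (0,0) count=1: revealed 1 new [(0,0)] -> total=8
Click 4 (1,5) count=1: revealed 1 new [(1,5)] -> total=9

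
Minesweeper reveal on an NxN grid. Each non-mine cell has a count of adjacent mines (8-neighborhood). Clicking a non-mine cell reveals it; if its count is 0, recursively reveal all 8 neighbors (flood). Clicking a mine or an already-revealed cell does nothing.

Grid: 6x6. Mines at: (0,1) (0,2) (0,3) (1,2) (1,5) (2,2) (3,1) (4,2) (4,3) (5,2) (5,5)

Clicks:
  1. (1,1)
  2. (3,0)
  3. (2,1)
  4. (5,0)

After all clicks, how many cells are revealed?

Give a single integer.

Click 1 (1,1) count=4: revealed 1 new [(1,1)] -> total=1
Click 2 (3,0) count=1: revealed 1 new [(3,0)] -> total=2
Click 3 (2,1) count=3: revealed 1 new [(2,1)] -> total=3
Click 4 (5,0) count=0: revealed 4 new [(4,0) (4,1) (5,0) (5,1)] -> total=7

Answer: 7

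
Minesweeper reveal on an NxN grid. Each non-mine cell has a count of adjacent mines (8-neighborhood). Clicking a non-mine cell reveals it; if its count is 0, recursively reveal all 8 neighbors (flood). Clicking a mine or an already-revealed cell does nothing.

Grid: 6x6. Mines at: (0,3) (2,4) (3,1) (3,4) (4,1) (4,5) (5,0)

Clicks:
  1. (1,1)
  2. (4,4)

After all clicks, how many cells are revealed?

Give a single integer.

Click 1 (1,1) count=0: revealed 9 new [(0,0) (0,1) (0,2) (1,0) (1,1) (1,2) (2,0) (2,1) (2,2)] -> total=9
Click 2 (4,4) count=2: revealed 1 new [(4,4)] -> total=10

Answer: 10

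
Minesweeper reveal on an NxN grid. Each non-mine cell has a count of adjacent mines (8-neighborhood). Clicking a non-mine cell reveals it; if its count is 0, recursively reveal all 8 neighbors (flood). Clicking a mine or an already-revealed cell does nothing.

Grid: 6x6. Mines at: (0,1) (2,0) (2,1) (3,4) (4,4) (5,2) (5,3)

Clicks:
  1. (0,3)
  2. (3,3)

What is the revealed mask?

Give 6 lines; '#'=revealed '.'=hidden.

Click 1 (0,3) count=0: revealed 12 new [(0,2) (0,3) (0,4) (0,5) (1,2) (1,3) (1,4) (1,5) (2,2) (2,3) (2,4) (2,5)] -> total=12
Click 2 (3,3) count=2: revealed 1 new [(3,3)] -> total=13

Answer: ..####
..####
..####
...#..
......
......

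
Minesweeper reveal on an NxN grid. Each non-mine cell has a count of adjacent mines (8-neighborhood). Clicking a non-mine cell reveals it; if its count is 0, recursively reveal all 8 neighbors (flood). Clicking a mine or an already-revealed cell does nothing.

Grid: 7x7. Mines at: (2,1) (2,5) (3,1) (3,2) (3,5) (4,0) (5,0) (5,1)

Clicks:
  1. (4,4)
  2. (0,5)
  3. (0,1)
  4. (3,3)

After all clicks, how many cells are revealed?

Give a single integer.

Click 1 (4,4) count=1: revealed 1 new [(4,4)] -> total=1
Click 2 (0,5) count=0: revealed 17 new [(0,0) (0,1) (0,2) (0,3) (0,4) (0,5) (0,6) (1,0) (1,1) (1,2) (1,3) (1,4) (1,5) (1,6) (2,2) (2,3) (2,4)] -> total=18
Click 3 (0,1) count=0: revealed 0 new [(none)] -> total=18
Click 4 (3,3) count=1: revealed 1 new [(3,3)] -> total=19

Answer: 19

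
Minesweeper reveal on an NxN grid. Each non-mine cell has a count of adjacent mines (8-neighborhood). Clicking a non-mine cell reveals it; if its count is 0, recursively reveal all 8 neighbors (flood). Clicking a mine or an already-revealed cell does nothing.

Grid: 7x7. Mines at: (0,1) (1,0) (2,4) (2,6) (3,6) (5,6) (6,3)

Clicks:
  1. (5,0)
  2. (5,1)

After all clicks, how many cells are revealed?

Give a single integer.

Click 1 (5,0) count=0: revealed 28 new [(1,1) (1,2) (1,3) (2,0) (2,1) (2,2) (2,3) (3,0) (3,1) (3,2) (3,3) (3,4) (3,5) (4,0) (4,1) (4,2) (4,3) (4,4) (4,5) (5,0) (5,1) (5,2) (5,3) (5,4) (5,5) (6,0) (6,1) (6,2)] -> total=28
Click 2 (5,1) count=0: revealed 0 new [(none)] -> total=28

Answer: 28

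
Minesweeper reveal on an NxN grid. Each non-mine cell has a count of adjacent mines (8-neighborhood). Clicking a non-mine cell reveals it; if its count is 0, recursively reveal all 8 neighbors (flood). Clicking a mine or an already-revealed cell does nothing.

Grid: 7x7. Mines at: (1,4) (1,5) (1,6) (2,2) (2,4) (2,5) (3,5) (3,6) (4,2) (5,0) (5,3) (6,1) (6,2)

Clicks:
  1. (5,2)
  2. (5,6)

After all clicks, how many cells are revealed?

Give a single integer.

Click 1 (5,2) count=4: revealed 1 new [(5,2)] -> total=1
Click 2 (5,6) count=0: revealed 9 new [(4,4) (4,5) (4,6) (5,4) (5,5) (5,6) (6,4) (6,5) (6,6)] -> total=10

Answer: 10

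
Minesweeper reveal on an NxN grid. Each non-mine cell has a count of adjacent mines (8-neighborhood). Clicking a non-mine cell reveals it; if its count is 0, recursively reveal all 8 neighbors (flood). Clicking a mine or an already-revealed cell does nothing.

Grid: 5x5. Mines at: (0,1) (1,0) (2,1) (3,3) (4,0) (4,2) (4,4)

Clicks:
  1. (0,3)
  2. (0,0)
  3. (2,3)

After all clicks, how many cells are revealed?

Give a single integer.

Click 1 (0,3) count=0: revealed 9 new [(0,2) (0,3) (0,4) (1,2) (1,3) (1,4) (2,2) (2,3) (2,4)] -> total=9
Click 2 (0,0) count=2: revealed 1 new [(0,0)] -> total=10
Click 3 (2,3) count=1: revealed 0 new [(none)] -> total=10

Answer: 10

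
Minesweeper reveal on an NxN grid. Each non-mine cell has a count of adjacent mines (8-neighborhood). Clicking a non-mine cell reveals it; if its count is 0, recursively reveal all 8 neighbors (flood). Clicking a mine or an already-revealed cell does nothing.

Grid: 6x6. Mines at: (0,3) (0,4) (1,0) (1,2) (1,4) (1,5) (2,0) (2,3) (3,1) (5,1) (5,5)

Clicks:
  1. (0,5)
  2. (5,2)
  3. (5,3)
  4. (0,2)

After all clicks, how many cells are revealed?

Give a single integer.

Answer: 11

Derivation:
Click 1 (0,5) count=3: revealed 1 new [(0,5)] -> total=1
Click 2 (5,2) count=1: revealed 1 new [(5,2)] -> total=2
Click 3 (5,3) count=0: revealed 8 new [(3,2) (3,3) (3,4) (4,2) (4,3) (4,4) (5,3) (5,4)] -> total=10
Click 4 (0,2) count=2: revealed 1 new [(0,2)] -> total=11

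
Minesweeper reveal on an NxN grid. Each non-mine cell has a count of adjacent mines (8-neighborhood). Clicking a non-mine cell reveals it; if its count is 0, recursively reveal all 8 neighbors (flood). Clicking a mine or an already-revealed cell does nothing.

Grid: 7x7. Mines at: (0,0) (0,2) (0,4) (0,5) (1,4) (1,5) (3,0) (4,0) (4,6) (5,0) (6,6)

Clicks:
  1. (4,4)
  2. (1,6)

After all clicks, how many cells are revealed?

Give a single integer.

Click 1 (4,4) count=0: revealed 28 new [(1,1) (1,2) (1,3) (2,1) (2,2) (2,3) (2,4) (2,5) (3,1) (3,2) (3,3) (3,4) (3,5) (4,1) (4,2) (4,3) (4,4) (4,5) (5,1) (5,2) (5,3) (5,4) (5,5) (6,1) (6,2) (6,3) (6,4) (6,5)] -> total=28
Click 2 (1,6) count=2: revealed 1 new [(1,6)] -> total=29

Answer: 29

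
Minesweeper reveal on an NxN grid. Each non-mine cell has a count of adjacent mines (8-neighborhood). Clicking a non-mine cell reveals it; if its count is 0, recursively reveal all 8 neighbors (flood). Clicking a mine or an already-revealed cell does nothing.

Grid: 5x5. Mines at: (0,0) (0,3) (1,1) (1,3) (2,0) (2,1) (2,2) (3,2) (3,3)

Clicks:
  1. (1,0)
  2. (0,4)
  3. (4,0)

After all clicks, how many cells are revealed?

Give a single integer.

Click 1 (1,0) count=4: revealed 1 new [(1,0)] -> total=1
Click 2 (0,4) count=2: revealed 1 new [(0,4)] -> total=2
Click 3 (4,0) count=0: revealed 4 new [(3,0) (3,1) (4,0) (4,1)] -> total=6

Answer: 6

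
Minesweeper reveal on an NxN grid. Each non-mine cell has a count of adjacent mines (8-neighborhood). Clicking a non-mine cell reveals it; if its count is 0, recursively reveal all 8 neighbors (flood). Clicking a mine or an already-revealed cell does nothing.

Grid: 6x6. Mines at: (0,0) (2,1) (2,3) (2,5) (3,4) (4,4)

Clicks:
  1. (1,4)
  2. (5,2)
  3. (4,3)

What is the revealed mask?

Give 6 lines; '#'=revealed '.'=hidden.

Answer: ......
....#.
......
####..
####..
####..

Derivation:
Click 1 (1,4) count=2: revealed 1 new [(1,4)] -> total=1
Click 2 (5,2) count=0: revealed 12 new [(3,0) (3,1) (3,2) (3,3) (4,0) (4,1) (4,2) (4,3) (5,0) (5,1) (5,2) (5,3)] -> total=13
Click 3 (4,3) count=2: revealed 0 new [(none)] -> total=13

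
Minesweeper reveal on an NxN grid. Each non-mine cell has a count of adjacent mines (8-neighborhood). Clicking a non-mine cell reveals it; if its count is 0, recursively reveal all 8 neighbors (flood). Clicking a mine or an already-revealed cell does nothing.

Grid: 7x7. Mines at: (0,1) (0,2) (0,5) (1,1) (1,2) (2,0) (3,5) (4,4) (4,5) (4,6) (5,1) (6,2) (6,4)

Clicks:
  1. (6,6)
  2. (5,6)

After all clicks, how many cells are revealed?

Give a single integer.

Click 1 (6,6) count=0: revealed 4 new [(5,5) (5,6) (6,5) (6,6)] -> total=4
Click 2 (5,6) count=2: revealed 0 new [(none)] -> total=4

Answer: 4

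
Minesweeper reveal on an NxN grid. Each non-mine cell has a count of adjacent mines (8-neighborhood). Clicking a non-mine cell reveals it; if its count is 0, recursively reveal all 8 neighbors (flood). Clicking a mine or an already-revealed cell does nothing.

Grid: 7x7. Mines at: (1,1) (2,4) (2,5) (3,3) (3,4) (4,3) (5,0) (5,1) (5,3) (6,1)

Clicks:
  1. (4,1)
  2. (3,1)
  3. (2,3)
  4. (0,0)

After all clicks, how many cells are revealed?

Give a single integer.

Answer: 11

Derivation:
Click 1 (4,1) count=2: revealed 1 new [(4,1)] -> total=1
Click 2 (3,1) count=0: revealed 8 new [(2,0) (2,1) (2,2) (3,0) (3,1) (3,2) (4,0) (4,2)] -> total=9
Click 3 (2,3) count=3: revealed 1 new [(2,3)] -> total=10
Click 4 (0,0) count=1: revealed 1 new [(0,0)] -> total=11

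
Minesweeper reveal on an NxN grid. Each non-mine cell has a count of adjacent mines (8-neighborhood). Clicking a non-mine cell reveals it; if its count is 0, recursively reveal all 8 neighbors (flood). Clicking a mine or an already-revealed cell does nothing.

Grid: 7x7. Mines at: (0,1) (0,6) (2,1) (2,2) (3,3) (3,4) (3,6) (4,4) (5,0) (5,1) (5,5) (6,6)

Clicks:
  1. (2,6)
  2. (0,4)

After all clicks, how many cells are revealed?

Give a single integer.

Click 1 (2,6) count=1: revealed 1 new [(2,6)] -> total=1
Click 2 (0,4) count=0: revealed 11 new [(0,2) (0,3) (0,4) (0,5) (1,2) (1,3) (1,4) (1,5) (2,3) (2,4) (2,5)] -> total=12

Answer: 12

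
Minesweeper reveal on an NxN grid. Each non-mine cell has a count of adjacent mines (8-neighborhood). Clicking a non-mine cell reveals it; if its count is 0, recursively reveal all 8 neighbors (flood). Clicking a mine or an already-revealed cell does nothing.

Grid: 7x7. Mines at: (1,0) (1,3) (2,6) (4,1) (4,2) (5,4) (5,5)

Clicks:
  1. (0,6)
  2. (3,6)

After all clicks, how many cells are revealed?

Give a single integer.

Answer: 7

Derivation:
Click 1 (0,6) count=0: revealed 6 new [(0,4) (0,5) (0,6) (1,4) (1,5) (1,6)] -> total=6
Click 2 (3,6) count=1: revealed 1 new [(3,6)] -> total=7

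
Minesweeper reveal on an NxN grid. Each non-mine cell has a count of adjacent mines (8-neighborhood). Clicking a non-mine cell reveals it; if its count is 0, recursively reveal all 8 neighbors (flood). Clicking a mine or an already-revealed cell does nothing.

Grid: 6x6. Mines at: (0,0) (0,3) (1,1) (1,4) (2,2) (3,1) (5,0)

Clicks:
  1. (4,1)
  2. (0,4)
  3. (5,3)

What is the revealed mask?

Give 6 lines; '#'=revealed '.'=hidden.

Click 1 (4,1) count=2: revealed 1 new [(4,1)] -> total=1
Click 2 (0,4) count=2: revealed 1 new [(0,4)] -> total=2
Click 3 (5,3) count=0: revealed 16 new [(2,3) (2,4) (2,5) (3,2) (3,3) (3,4) (3,5) (4,2) (4,3) (4,4) (4,5) (5,1) (5,2) (5,3) (5,4) (5,5)] -> total=18

Answer: ....#.
......
...###
..####
.#####
.#####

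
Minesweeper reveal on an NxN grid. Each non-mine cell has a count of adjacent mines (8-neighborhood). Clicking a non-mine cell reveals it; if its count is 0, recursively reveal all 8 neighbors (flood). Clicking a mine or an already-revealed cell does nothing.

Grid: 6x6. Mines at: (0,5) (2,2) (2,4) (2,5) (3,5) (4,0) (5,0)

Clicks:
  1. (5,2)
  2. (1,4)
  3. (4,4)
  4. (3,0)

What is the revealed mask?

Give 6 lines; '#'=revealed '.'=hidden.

Answer: ......
....#.
......
#####.
.#####
.#####

Derivation:
Click 1 (5,2) count=0: revealed 14 new [(3,1) (3,2) (3,3) (3,4) (4,1) (4,2) (4,3) (4,4) (4,5) (5,1) (5,2) (5,3) (5,4) (5,5)] -> total=14
Click 2 (1,4) count=3: revealed 1 new [(1,4)] -> total=15
Click 3 (4,4) count=1: revealed 0 new [(none)] -> total=15
Click 4 (3,0) count=1: revealed 1 new [(3,0)] -> total=16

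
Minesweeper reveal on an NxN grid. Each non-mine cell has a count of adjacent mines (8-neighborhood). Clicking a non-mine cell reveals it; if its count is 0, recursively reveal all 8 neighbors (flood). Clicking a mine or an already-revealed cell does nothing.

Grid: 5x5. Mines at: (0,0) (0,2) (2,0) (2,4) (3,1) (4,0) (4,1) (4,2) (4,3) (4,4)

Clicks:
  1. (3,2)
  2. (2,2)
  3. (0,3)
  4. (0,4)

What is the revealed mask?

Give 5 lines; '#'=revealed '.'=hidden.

Answer: ...##
...##
..#..
..#..
.....

Derivation:
Click 1 (3,2) count=4: revealed 1 new [(3,2)] -> total=1
Click 2 (2,2) count=1: revealed 1 new [(2,2)] -> total=2
Click 3 (0,3) count=1: revealed 1 new [(0,3)] -> total=3
Click 4 (0,4) count=0: revealed 3 new [(0,4) (1,3) (1,4)] -> total=6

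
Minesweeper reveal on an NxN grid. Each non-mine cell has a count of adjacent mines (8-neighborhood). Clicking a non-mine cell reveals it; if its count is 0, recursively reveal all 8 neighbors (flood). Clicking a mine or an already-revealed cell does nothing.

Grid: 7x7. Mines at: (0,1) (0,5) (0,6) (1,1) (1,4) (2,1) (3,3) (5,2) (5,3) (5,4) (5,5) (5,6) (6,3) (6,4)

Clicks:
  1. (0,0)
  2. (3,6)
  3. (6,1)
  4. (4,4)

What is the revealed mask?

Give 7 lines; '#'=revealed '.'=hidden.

Answer: #......
.....##
....###
....###
....###
.......
.#.....

Derivation:
Click 1 (0,0) count=2: revealed 1 new [(0,0)] -> total=1
Click 2 (3,6) count=0: revealed 11 new [(1,5) (1,6) (2,4) (2,5) (2,6) (3,4) (3,5) (3,6) (4,4) (4,5) (4,6)] -> total=12
Click 3 (6,1) count=1: revealed 1 new [(6,1)] -> total=13
Click 4 (4,4) count=4: revealed 0 new [(none)] -> total=13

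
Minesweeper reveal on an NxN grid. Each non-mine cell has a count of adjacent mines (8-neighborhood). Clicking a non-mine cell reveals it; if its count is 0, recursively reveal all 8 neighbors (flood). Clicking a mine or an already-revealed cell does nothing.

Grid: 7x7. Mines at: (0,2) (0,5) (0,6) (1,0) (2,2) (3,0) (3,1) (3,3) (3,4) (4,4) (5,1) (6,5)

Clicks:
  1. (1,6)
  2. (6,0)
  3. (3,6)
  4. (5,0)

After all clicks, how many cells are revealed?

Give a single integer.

Answer: 12

Derivation:
Click 1 (1,6) count=2: revealed 1 new [(1,6)] -> total=1
Click 2 (6,0) count=1: revealed 1 new [(6,0)] -> total=2
Click 3 (3,6) count=0: revealed 9 new [(1,5) (2,5) (2,6) (3,5) (3,6) (4,5) (4,6) (5,5) (5,6)] -> total=11
Click 4 (5,0) count=1: revealed 1 new [(5,0)] -> total=12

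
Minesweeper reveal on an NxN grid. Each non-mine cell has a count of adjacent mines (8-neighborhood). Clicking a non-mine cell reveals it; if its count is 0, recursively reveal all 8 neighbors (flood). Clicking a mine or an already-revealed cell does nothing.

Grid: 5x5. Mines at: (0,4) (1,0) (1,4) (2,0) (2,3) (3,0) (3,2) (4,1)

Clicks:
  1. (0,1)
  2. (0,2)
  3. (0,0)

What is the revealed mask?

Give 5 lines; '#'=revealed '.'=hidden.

Click 1 (0,1) count=1: revealed 1 new [(0,1)] -> total=1
Click 2 (0,2) count=0: revealed 5 new [(0,2) (0,3) (1,1) (1,2) (1,3)] -> total=6
Click 3 (0,0) count=1: revealed 1 new [(0,0)] -> total=7

Answer: ####.
.###.
.....
.....
.....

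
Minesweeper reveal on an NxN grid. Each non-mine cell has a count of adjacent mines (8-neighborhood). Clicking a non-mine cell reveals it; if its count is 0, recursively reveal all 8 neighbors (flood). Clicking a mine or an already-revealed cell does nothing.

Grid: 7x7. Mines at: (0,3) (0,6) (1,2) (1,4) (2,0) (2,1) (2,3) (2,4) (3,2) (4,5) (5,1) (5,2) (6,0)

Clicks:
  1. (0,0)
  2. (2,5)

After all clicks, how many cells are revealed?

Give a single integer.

Answer: 5

Derivation:
Click 1 (0,0) count=0: revealed 4 new [(0,0) (0,1) (1,0) (1,1)] -> total=4
Click 2 (2,5) count=2: revealed 1 new [(2,5)] -> total=5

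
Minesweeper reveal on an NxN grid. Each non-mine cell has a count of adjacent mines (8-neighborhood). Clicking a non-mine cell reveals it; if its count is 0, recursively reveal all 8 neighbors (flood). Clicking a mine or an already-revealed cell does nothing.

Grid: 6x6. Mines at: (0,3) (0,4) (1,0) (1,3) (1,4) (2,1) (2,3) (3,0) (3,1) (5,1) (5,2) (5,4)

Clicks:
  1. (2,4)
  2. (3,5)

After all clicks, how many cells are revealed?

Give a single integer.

Click 1 (2,4) count=3: revealed 1 new [(2,4)] -> total=1
Click 2 (3,5) count=0: revealed 5 new [(2,5) (3,4) (3,5) (4,4) (4,5)] -> total=6

Answer: 6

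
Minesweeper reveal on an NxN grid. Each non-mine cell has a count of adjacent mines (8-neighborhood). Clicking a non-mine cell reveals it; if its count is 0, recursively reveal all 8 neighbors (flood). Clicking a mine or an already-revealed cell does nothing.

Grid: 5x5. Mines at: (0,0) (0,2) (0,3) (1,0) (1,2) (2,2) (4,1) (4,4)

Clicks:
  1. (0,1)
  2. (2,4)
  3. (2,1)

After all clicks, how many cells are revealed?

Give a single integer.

Answer: 8

Derivation:
Click 1 (0,1) count=4: revealed 1 new [(0,1)] -> total=1
Click 2 (2,4) count=0: revealed 6 new [(1,3) (1,4) (2,3) (2,4) (3,3) (3,4)] -> total=7
Click 3 (2,1) count=3: revealed 1 new [(2,1)] -> total=8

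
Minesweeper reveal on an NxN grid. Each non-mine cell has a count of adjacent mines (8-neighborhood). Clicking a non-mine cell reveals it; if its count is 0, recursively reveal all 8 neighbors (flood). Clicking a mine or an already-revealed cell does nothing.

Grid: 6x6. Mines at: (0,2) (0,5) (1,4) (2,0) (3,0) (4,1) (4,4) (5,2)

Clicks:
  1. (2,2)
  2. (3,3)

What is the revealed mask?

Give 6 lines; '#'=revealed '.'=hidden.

Click 1 (2,2) count=0: revealed 9 new [(1,1) (1,2) (1,3) (2,1) (2,2) (2,3) (3,1) (3,2) (3,3)] -> total=9
Click 2 (3,3) count=1: revealed 0 new [(none)] -> total=9

Answer: ......
.###..
.###..
.###..
......
......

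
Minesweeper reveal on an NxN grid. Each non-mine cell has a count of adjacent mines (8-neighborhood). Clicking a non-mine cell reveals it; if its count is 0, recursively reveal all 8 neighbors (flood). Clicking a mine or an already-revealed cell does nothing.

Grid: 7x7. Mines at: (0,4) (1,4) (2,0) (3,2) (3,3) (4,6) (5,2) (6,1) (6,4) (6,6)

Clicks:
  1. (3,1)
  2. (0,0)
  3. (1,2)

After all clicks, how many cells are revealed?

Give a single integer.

Answer: 12

Derivation:
Click 1 (3,1) count=2: revealed 1 new [(3,1)] -> total=1
Click 2 (0,0) count=0: revealed 11 new [(0,0) (0,1) (0,2) (0,3) (1,0) (1,1) (1,2) (1,3) (2,1) (2,2) (2,3)] -> total=12
Click 3 (1,2) count=0: revealed 0 new [(none)] -> total=12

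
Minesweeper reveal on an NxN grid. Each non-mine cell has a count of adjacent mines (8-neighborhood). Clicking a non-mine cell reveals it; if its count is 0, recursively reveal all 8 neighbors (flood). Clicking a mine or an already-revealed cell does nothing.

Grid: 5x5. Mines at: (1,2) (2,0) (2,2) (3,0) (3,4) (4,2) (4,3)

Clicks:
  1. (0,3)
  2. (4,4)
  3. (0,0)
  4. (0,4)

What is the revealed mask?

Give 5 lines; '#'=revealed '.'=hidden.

Answer: ##.##
##.##
...##
.....
....#

Derivation:
Click 1 (0,3) count=1: revealed 1 new [(0,3)] -> total=1
Click 2 (4,4) count=2: revealed 1 new [(4,4)] -> total=2
Click 3 (0,0) count=0: revealed 4 new [(0,0) (0,1) (1,0) (1,1)] -> total=6
Click 4 (0,4) count=0: revealed 5 new [(0,4) (1,3) (1,4) (2,3) (2,4)] -> total=11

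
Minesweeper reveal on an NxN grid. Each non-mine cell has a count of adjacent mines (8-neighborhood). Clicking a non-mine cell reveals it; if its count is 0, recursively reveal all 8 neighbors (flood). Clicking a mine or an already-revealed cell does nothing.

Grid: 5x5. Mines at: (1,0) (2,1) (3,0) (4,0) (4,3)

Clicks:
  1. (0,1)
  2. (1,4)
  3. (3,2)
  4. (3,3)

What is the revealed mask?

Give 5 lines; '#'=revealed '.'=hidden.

Answer: .####
.####
..###
..###
.....

Derivation:
Click 1 (0,1) count=1: revealed 1 new [(0,1)] -> total=1
Click 2 (1,4) count=0: revealed 13 new [(0,2) (0,3) (0,4) (1,1) (1,2) (1,3) (1,4) (2,2) (2,3) (2,4) (3,2) (3,3) (3,4)] -> total=14
Click 3 (3,2) count=2: revealed 0 new [(none)] -> total=14
Click 4 (3,3) count=1: revealed 0 new [(none)] -> total=14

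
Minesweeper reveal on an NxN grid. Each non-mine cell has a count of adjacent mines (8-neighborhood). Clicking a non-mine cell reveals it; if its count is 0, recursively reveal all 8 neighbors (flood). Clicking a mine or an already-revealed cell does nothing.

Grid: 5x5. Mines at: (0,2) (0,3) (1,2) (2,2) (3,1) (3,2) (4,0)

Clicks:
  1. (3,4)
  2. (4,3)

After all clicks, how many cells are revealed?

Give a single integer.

Answer: 8

Derivation:
Click 1 (3,4) count=0: revealed 8 new [(1,3) (1,4) (2,3) (2,4) (3,3) (3,4) (4,3) (4,4)] -> total=8
Click 2 (4,3) count=1: revealed 0 new [(none)] -> total=8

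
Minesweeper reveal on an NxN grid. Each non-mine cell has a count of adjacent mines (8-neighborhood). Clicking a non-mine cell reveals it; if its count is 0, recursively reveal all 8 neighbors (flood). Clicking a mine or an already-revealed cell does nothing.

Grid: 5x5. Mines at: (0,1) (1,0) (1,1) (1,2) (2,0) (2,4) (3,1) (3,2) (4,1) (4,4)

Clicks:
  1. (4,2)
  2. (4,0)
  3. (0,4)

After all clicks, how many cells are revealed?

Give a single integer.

Click 1 (4,2) count=3: revealed 1 new [(4,2)] -> total=1
Click 2 (4,0) count=2: revealed 1 new [(4,0)] -> total=2
Click 3 (0,4) count=0: revealed 4 new [(0,3) (0,4) (1,3) (1,4)] -> total=6

Answer: 6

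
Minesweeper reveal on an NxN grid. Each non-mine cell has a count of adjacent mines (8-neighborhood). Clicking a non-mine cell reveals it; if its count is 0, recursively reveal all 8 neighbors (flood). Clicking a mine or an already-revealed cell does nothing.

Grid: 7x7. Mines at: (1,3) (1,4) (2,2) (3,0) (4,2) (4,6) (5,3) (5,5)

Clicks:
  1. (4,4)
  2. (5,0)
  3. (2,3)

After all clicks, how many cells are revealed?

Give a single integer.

Click 1 (4,4) count=2: revealed 1 new [(4,4)] -> total=1
Click 2 (5,0) count=0: revealed 8 new [(4,0) (4,1) (5,0) (5,1) (5,2) (6,0) (6,1) (6,2)] -> total=9
Click 3 (2,3) count=3: revealed 1 new [(2,3)] -> total=10

Answer: 10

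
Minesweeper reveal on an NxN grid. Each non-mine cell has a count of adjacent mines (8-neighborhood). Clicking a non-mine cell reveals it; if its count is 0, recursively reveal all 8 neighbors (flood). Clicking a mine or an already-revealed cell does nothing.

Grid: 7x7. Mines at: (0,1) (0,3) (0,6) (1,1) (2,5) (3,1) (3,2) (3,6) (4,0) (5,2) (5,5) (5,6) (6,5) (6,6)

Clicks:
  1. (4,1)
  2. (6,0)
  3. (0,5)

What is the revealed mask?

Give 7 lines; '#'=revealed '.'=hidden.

Answer: .....#.
.......
.......
.......
.#.....
##.....
##.....

Derivation:
Click 1 (4,1) count=4: revealed 1 new [(4,1)] -> total=1
Click 2 (6,0) count=0: revealed 4 new [(5,0) (5,1) (6,0) (6,1)] -> total=5
Click 3 (0,5) count=1: revealed 1 new [(0,5)] -> total=6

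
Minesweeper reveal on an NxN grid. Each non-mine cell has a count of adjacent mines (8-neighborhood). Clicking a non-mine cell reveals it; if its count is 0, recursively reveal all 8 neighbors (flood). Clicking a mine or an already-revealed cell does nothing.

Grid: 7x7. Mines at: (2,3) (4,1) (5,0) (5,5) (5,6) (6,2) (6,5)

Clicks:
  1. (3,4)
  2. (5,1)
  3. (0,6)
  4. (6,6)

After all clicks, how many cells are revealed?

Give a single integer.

Answer: 31

Derivation:
Click 1 (3,4) count=1: revealed 1 new [(3,4)] -> total=1
Click 2 (5,1) count=3: revealed 1 new [(5,1)] -> total=2
Click 3 (0,6) count=0: revealed 28 new [(0,0) (0,1) (0,2) (0,3) (0,4) (0,5) (0,6) (1,0) (1,1) (1,2) (1,3) (1,4) (1,5) (1,6) (2,0) (2,1) (2,2) (2,4) (2,5) (2,6) (3,0) (3,1) (3,2) (3,5) (3,6) (4,4) (4,5) (4,6)] -> total=30
Click 4 (6,6) count=3: revealed 1 new [(6,6)] -> total=31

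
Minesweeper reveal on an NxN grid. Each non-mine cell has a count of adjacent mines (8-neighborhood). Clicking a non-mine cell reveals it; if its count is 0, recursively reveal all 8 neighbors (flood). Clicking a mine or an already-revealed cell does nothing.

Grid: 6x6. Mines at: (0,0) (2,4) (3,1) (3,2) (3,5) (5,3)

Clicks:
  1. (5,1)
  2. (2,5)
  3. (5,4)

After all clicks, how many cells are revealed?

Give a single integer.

Click 1 (5,1) count=0: revealed 6 new [(4,0) (4,1) (4,2) (5,0) (5,1) (5,2)] -> total=6
Click 2 (2,5) count=2: revealed 1 new [(2,5)] -> total=7
Click 3 (5,4) count=1: revealed 1 new [(5,4)] -> total=8

Answer: 8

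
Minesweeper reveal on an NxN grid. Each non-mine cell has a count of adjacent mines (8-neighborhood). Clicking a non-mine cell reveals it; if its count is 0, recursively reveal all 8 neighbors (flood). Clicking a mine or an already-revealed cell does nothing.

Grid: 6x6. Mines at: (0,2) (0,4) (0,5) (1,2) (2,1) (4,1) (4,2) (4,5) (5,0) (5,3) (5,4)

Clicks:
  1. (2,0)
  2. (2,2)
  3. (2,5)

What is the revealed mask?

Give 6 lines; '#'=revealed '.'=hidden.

Click 1 (2,0) count=1: revealed 1 new [(2,0)] -> total=1
Click 2 (2,2) count=2: revealed 1 new [(2,2)] -> total=2
Click 3 (2,5) count=0: revealed 9 new [(1,3) (1,4) (1,5) (2,3) (2,4) (2,5) (3,3) (3,4) (3,5)] -> total=11

Answer: ......
...###
#.####
...###
......
......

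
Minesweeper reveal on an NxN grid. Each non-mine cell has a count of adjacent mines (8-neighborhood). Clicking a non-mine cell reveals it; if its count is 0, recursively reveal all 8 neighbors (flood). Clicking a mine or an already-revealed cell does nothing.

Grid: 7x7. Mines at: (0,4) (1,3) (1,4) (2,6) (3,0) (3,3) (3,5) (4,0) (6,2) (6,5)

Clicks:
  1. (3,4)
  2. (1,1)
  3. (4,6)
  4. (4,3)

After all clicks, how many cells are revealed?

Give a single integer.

Answer: 12

Derivation:
Click 1 (3,4) count=2: revealed 1 new [(3,4)] -> total=1
Click 2 (1,1) count=0: revealed 9 new [(0,0) (0,1) (0,2) (1,0) (1,1) (1,2) (2,0) (2,1) (2,2)] -> total=10
Click 3 (4,6) count=1: revealed 1 new [(4,6)] -> total=11
Click 4 (4,3) count=1: revealed 1 new [(4,3)] -> total=12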